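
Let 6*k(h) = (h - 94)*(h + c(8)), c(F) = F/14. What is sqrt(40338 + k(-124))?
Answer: 3*sqrt(244034)/7 ≈ 211.71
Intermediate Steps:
c(F) = F/14 (c(F) = F*(1/14) = F/14)
k(h) = (-94 + h)*(4/7 + h)/6 (k(h) = ((h - 94)*(h + (1/14)*8))/6 = ((-94 + h)*(h + 4/7))/6 = ((-94 + h)*(4/7 + h))/6 = (-94 + h)*(4/7 + h)/6)
sqrt(40338 + k(-124)) = sqrt(40338 + (-188/21 - 109/7*(-124) + (1/6)*(-124)**2)) = sqrt(40338 + (-188/21 + 13516/7 + (1/6)*15376)) = sqrt(40338 + (-188/21 + 13516/7 + 7688/3)) = sqrt(40338 + 31392/7) = sqrt(313758/7) = 3*sqrt(244034)/7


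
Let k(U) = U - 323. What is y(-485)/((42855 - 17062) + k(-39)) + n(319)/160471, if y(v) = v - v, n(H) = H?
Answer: 319/160471 ≈ 0.0019879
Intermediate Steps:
k(U) = -323 + U
y(v) = 0
y(-485)/((42855 - 17062) + k(-39)) + n(319)/160471 = 0/((42855 - 17062) + (-323 - 39)) + 319/160471 = 0/(25793 - 362) + 319*(1/160471) = 0/25431 + 319/160471 = 0*(1/25431) + 319/160471 = 0 + 319/160471 = 319/160471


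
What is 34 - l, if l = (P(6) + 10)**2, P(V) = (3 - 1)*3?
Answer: -222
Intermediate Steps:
P(V) = 6 (P(V) = 2*3 = 6)
l = 256 (l = (6 + 10)**2 = 16**2 = 256)
34 - l = 34 - 1*256 = 34 - 256 = -222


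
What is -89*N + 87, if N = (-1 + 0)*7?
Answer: 710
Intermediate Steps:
N = -7 (N = -1*7 = -7)
-89*N + 87 = -89*(-7) + 87 = 623 + 87 = 710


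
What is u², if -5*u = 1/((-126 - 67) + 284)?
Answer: 1/207025 ≈ 4.8303e-6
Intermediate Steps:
u = -1/455 (u = -1/(5*((-126 - 67) + 284)) = -1/(5*(-193 + 284)) = -⅕/91 = -⅕*1/91 = -1/455 ≈ -0.0021978)
u² = (-1/455)² = 1/207025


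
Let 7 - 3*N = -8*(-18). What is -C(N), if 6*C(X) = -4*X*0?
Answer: 0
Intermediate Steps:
N = -137/3 (N = 7/3 - (-8)*(-18)/3 = 7/3 - ⅓*144 = 7/3 - 48 = -137/3 ≈ -45.667)
C(X) = 0 (C(X) = (-4*X*0)/6 = (⅙)*0 = 0)
-C(N) = -1*0 = 0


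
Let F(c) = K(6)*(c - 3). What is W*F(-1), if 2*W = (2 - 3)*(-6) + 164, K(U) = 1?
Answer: -340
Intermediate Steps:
W = 85 (W = ((2 - 3)*(-6) + 164)/2 = (-1*(-6) + 164)/2 = (6 + 164)/2 = (½)*170 = 85)
F(c) = -3 + c (F(c) = 1*(c - 3) = 1*(-3 + c) = -3 + c)
W*F(-1) = 85*(-3 - 1) = 85*(-4) = -340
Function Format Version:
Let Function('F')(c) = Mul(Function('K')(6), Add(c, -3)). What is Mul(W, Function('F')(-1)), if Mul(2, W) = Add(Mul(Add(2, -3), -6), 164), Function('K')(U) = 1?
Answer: -340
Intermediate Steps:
W = 85 (W = Mul(Rational(1, 2), Add(Mul(Add(2, -3), -6), 164)) = Mul(Rational(1, 2), Add(Mul(-1, -6), 164)) = Mul(Rational(1, 2), Add(6, 164)) = Mul(Rational(1, 2), 170) = 85)
Function('F')(c) = Add(-3, c) (Function('F')(c) = Mul(1, Add(c, -3)) = Mul(1, Add(-3, c)) = Add(-3, c))
Mul(W, Function('F')(-1)) = Mul(85, Add(-3, -1)) = Mul(85, -4) = -340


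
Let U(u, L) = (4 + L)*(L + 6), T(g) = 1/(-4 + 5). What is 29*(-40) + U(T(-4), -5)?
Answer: -1161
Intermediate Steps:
T(g) = 1 (T(g) = 1/1 = 1)
U(u, L) = (4 + L)*(6 + L)
29*(-40) + U(T(-4), -5) = 29*(-40) + (24 + (-5)**2 + 10*(-5)) = -1160 + (24 + 25 - 50) = -1160 - 1 = -1161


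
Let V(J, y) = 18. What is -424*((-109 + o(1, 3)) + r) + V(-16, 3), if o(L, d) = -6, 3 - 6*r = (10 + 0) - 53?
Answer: 136582/3 ≈ 45527.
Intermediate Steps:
r = 23/3 (r = ½ - ((10 + 0) - 53)/6 = ½ - (10 - 53)/6 = ½ - ⅙*(-43) = ½ + 43/6 = 23/3 ≈ 7.6667)
-424*((-109 + o(1, 3)) + r) + V(-16, 3) = -424*((-109 - 6) + 23/3) + 18 = -424*(-115 + 23/3) + 18 = -424*(-322/3) + 18 = 136528/3 + 18 = 136582/3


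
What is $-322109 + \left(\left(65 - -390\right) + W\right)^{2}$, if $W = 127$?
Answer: $16615$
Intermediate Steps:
$-322109 + \left(\left(65 - -390\right) + W\right)^{2} = -322109 + \left(\left(65 - -390\right) + 127\right)^{2} = -322109 + \left(\left(65 + 390\right) + 127\right)^{2} = -322109 + \left(455 + 127\right)^{2} = -322109 + 582^{2} = -322109 + 338724 = 16615$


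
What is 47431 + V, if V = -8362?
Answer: 39069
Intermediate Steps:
47431 + V = 47431 - 8362 = 39069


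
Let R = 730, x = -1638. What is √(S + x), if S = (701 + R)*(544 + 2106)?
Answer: 12*√26323 ≈ 1946.9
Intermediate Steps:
S = 3792150 (S = (701 + 730)*(544 + 2106) = 1431*2650 = 3792150)
√(S + x) = √(3792150 - 1638) = √3790512 = 12*√26323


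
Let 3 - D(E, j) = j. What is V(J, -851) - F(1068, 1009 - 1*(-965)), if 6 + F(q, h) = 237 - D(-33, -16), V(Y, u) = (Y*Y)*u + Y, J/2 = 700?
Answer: -1667958812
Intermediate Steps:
J = 1400 (J = 2*700 = 1400)
D(E, j) = 3 - j
V(Y, u) = Y + u*Y² (V(Y, u) = Y²*u + Y = u*Y² + Y = Y + u*Y²)
F(q, h) = 212 (F(q, h) = -6 + (237 - (3 - 1*(-16))) = -6 + (237 - (3 + 16)) = -6 + (237 - 1*19) = -6 + (237 - 19) = -6 + 218 = 212)
V(J, -851) - F(1068, 1009 - 1*(-965)) = 1400*(1 + 1400*(-851)) - 1*212 = 1400*(1 - 1191400) - 212 = 1400*(-1191399) - 212 = -1667958600 - 212 = -1667958812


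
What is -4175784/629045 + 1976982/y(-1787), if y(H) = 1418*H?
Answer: -5912452660767/796989321235 ≈ -7.4185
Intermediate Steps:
-4175784/629045 + 1976982/y(-1787) = -4175784/629045 + 1976982/((1418*(-1787))) = -4175784*1/629045 + 1976982/(-2533966) = -4175784/629045 + 1976982*(-1/2533966) = -4175784/629045 - 988491/1266983 = -5912452660767/796989321235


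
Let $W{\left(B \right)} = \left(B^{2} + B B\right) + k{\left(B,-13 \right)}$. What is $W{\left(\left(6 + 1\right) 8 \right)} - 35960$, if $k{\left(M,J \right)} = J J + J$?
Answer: $-29532$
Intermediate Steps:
$k{\left(M,J \right)} = J + J^{2}$ ($k{\left(M,J \right)} = J^{2} + J = J + J^{2}$)
$W{\left(B \right)} = 156 + 2 B^{2}$ ($W{\left(B \right)} = \left(B^{2} + B B\right) - 13 \left(1 - 13\right) = \left(B^{2} + B^{2}\right) - -156 = 2 B^{2} + 156 = 156 + 2 B^{2}$)
$W{\left(\left(6 + 1\right) 8 \right)} - 35960 = \left(156 + 2 \left(\left(6 + 1\right) 8\right)^{2}\right) - 35960 = \left(156 + 2 \left(7 \cdot 8\right)^{2}\right) - 35960 = \left(156 + 2 \cdot 56^{2}\right) - 35960 = \left(156 + 2 \cdot 3136\right) - 35960 = \left(156 + 6272\right) - 35960 = 6428 - 35960 = -29532$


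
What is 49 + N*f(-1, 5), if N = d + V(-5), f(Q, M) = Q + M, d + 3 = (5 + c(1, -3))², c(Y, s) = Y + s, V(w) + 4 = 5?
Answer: 77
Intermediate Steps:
V(w) = 1 (V(w) = -4 + 5 = 1)
d = 6 (d = -3 + (5 + (1 - 3))² = -3 + (5 - 2)² = -3 + 3² = -3 + 9 = 6)
f(Q, M) = M + Q
N = 7 (N = 6 + 1 = 7)
49 + N*f(-1, 5) = 49 + 7*(5 - 1) = 49 + 7*4 = 49 + 28 = 77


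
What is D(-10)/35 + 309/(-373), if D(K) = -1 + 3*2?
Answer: -1790/2611 ≈ -0.68556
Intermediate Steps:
D(K) = 5 (D(K) = -1 + 6 = 5)
D(-10)/35 + 309/(-373) = 5/35 + 309/(-373) = 5*(1/35) + 309*(-1/373) = ⅐ - 309/373 = -1790/2611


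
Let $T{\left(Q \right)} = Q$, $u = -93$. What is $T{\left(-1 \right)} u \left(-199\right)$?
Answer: $-18507$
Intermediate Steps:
$T{\left(-1 \right)} u \left(-199\right) = \left(-1\right) \left(-93\right) \left(-199\right) = 93 \left(-199\right) = -18507$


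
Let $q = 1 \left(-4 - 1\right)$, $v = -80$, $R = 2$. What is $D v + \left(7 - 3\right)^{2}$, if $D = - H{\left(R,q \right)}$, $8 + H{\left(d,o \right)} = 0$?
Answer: $-624$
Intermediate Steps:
$q = -5$ ($q = 1 \left(-5\right) = -5$)
$H{\left(d,o \right)} = -8$ ($H{\left(d,o \right)} = -8 + 0 = -8$)
$D = 8$ ($D = \left(-1\right) \left(-8\right) = 8$)
$D v + \left(7 - 3\right)^{2} = 8 \left(-80\right) + \left(7 - 3\right)^{2} = -640 + 4^{2} = -640 + 16 = -624$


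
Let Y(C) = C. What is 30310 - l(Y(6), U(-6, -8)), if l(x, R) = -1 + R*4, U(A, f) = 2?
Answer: 30303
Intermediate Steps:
l(x, R) = -1 + 4*R
30310 - l(Y(6), U(-6, -8)) = 30310 - (-1 + 4*2) = 30310 - (-1 + 8) = 30310 - 1*7 = 30310 - 7 = 30303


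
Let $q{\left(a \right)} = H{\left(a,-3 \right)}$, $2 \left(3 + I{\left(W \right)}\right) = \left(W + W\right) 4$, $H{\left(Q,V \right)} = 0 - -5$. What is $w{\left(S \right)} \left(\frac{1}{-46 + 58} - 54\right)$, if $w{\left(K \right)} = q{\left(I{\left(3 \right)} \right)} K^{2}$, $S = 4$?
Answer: $- \frac{12940}{3} \approx -4313.3$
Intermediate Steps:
$H{\left(Q,V \right)} = 5$ ($H{\left(Q,V \right)} = 0 + 5 = 5$)
$I{\left(W \right)} = -3 + 4 W$ ($I{\left(W \right)} = -3 + \frac{\left(W + W\right) 4}{2} = -3 + \frac{2 W 4}{2} = -3 + \frac{8 W}{2} = -3 + 4 W$)
$q{\left(a \right)} = 5$
$w{\left(K \right)} = 5 K^{2}$
$w{\left(S \right)} \left(\frac{1}{-46 + 58} - 54\right) = 5 \cdot 4^{2} \left(\frac{1}{-46 + 58} - 54\right) = 5 \cdot 16 \left(\frac{1}{12} - 54\right) = 80 \left(\frac{1}{12} - 54\right) = 80 \left(- \frac{647}{12}\right) = - \frac{12940}{3}$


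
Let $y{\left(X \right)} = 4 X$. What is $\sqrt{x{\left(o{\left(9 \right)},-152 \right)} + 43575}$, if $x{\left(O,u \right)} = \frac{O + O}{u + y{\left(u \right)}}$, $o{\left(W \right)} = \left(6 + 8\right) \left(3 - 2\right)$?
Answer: $\frac{\sqrt{1573056170}}{190} \approx 208.75$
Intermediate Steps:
$o{\left(W \right)} = 14$ ($o{\left(W \right)} = 14 \cdot 1 = 14$)
$x{\left(O,u \right)} = \frac{2 O}{5 u}$ ($x{\left(O,u \right)} = \frac{O + O}{u + 4 u} = \frac{2 O}{5 u}$)
$\sqrt{x{\left(o{\left(9 \right)},-152 \right)} + 43575} = \sqrt{\frac{2}{5} \cdot 14 \frac{1}{-152} + 43575} = \sqrt{\frac{2}{5} \cdot 14 \left(- \frac{1}{152}\right) + 43575} = \sqrt{- \frac{7}{190} + 43575} = \sqrt{\frac{8279243}{190}} = \frac{\sqrt{1573056170}}{190}$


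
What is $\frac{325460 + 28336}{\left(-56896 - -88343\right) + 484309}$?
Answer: $\frac{88449}{128939} \approx 0.68598$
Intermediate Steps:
$\frac{325460 + 28336}{\left(-56896 - -88343\right) + 484309} = \frac{353796}{\left(-56896 + 88343\right) + 484309} = \frac{353796}{31447 + 484309} = \frac{353796}{515756} = 353796 \cdot \frac{1}{515756} = \frac{88449}{128939}$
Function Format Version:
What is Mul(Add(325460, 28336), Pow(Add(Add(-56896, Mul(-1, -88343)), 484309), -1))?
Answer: Rational(88449, 128939) ≈ 0.68598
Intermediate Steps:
Mul(Add(325460, 28336), Pow(Add(Add(-56896, Mul(-1, -88343)), 484309), -1)) = Mul(353796, Pow(Add(Add(-56896, 88343), 484309), -1)) = Mul(353796, Pow(Add(31447, 484309), -1)) = Mul(353796, Pow(515756, -1)) = Mul(353796, Rational(1, 515756)) = Rational(88449, 128939)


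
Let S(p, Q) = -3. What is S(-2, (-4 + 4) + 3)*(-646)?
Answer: 1938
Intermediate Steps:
S(-2, (-4 + 4) + 3)*(-646) = -3*(-646) = 1938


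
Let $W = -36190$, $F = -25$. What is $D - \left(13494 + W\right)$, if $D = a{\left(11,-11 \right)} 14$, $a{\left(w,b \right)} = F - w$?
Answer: $22192$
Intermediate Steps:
$a{\left(w,b \right)} = -25 - w$
$D = -504$ ($D = \left(-25 - 11\right) 14 = \left(-36\right) 14 = -504$)
$D - \left(13494 + W\right) = -504 - \left(13494 - 36190\right) = -504 - -22696 = -504 + 22696 = 22192$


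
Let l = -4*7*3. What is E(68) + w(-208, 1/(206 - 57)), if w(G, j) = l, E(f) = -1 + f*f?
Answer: 4539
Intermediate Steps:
E(f) = -1 + f²
l = -84 (l = -28*3 = -84)
w(G, j) = -84
E(68) + w(-208, 1/(206 - 57)) = (-1 + 68²) - 84 = (-1 + 4624) - 84 = 4623 - 84 = 4539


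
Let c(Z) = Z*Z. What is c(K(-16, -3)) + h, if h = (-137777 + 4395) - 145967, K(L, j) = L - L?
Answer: -279349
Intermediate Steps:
K(L, j) = 0
h = -279349 (h = -133382 - 145967 = -279349)
c(Z) = Z²
c(K(-16, -3)) + h = 0² - 279349 = 0 - 279349 = -279349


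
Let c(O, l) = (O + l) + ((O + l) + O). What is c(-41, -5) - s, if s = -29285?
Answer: 29152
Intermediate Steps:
c(O, l) = 2*l + 3*O (c(O, l) = (O + l) + (l + 2*O) = 2*l + 3*O)
c(-41, -5) - s = (2*(-5) + 3*(-41)) - 1*(-29285) = (-10 - 123) + 29285 = -133 + 29285 = 29152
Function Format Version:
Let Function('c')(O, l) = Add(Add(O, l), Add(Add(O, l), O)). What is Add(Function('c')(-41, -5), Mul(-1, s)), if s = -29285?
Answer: 29152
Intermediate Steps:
Function('c')(O, l) = Add(Mul(2, l), Mul(3, O)) (Function('c')(O, l) = Add(Add(O, l), Add(l, Mul(2, O))) = Add(Mul(2, l), Mul(3, O)))
Add(Function('c')(-41, -5), Mul(-1, s)) = Add(Add(Mul(2, -5), Mul(3, -41)), Mul(-1, -29285)) = Add(Add(-10, -123), 29285) = Add(-133, 29285) = 29152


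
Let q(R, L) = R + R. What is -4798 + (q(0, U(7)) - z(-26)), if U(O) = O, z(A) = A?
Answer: -4772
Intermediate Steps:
q(R, L) = 2*R
-4798 + (q(0, U(7)) - z(-26)) = -4798 + (2*0 - 1*(-26)) = -4798 + (0 + 26) = -4798 + 26 = -4772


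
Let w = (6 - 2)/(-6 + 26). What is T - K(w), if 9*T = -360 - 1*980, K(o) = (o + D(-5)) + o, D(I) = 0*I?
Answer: -6718/45 ≈ -149.29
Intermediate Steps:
D(I) = 0
w = ⅕ (w = 4/20 = 4*(1/20) = ⅕ ≈ 0.20000)
K(o) = 2*o (K(o) = (o + 0) + o = o + o = 2*o)
T = -1340/9 (T = (-360 - 1*980)/9 = (-360 - 980)/9 = (⅑)*(-1340) = -1340/9 ≈ -148.89)
T - K(w) = -1340/9 - 2/5 = -1340/9 - 1*⅖ = -1340/9 - ⅖ = -6718/45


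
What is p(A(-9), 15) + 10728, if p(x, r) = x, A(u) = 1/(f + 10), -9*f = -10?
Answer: 1072809/100 ≈ 10728.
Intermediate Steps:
f = 10/9 (f = -1/9*(-10) = 10/9 ≈ 1.1111)
A(u) = 9/100 (A(u) = 1/(10/9 + 10) = 1/(100/9) = 9/100)
p(A(-9), 15) + 10728 = 9/100 + 10728 = 1072809/100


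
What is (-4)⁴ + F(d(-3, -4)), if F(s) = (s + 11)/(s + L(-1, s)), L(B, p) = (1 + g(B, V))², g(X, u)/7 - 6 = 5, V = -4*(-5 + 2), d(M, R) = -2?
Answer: 1557001/6082 ≈ 256.00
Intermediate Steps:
V = 12 (V = -4*(-3) = 12)
g(X, u) = 77 (g(X, u) = 42 + 7*5 = 42 + 35 = 77)
L(B, p) = 6084 (L(B, p) = (1 + 77)² = 78² = 6084)
F(s) = (11 + s)/(6084 + s) (F(s) = (s + 11)/(s + 6084) = (11 + s)/(6084 + s))
(-4)⁴ + F(d(-3, -4)) = (-4)⁴ + (11 - 2)/(6084 - 2) = 256 + 9/6082 = 1557001/6082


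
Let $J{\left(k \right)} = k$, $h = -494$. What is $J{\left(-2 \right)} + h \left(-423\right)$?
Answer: $208960$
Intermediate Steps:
$J{\left(-2 \right)} + h \left(-423\right) = -2 - -208962 = -2 + 208962 = 208960$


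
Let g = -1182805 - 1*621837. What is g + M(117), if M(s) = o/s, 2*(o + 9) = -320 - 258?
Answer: -211143412/117 ≈ -1.8046e+6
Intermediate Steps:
g = -1804642 (g = -1182805 - 621837 = -1804642)
o = -298 (o = -9 + (-320 - 258)/2 = -9 + (1/2)*(-578) = -9 - 289 = -298)
M(s) = -298/s
g + M(117) = -1804642 - 298/117 = -211143412/117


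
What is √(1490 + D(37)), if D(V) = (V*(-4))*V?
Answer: I*√3986 ≈ 63.135*I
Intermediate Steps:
D(V) = -4*V² (D(V) = (-4*V)*V = -4*V²)
√(1490 + D(37)) = √(1490 - 4*37²) = √(1490 - 4*1369) = √(1490 - 5476) = √(-3986) = I*√3986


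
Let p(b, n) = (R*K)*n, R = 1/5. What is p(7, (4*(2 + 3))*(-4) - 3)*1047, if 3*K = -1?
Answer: 28967/5 ≈ 5793.4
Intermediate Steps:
R = ⅕ ≈ 0.20000
K = -⅓ (K = (⅓)*(-1) = -⅓ ≈ -0.33333)
p(b, n) = -n/15 (p(b, n) = ((⅕)*(-⅓))*n = -n/15)
p(7, (4*(2 + 3))*(-4) - 3)*1047 = -((4*(2 + 3))*(-4) - 3)/15*1047 = -((4*5)*(-4) - 3)/15*1047 = -(20*(-4) - 3)/15*1047 = -(-80 - 3)/15*1047 = -1/15*(-83)*1047 = (83/15)*1047 = 28967/5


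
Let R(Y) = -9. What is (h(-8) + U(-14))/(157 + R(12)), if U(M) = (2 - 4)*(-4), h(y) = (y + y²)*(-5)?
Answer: -68/37 ≈ -1.8378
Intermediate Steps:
h(y) = -5*y - 5*y²
U(M) = 8 (U(M) = -2*(-4) = 8)
(h(-8) + U(-14))/(157 + R(12)) = (-5*(-8)*(1 - 8) + 8)/(157 - 9) = (-5*(-8)*(-7) + 8)/148 = (-280 + 8)*(1/148) = -272*1/148 = -68/37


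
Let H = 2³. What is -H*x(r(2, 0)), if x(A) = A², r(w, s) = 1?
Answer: -8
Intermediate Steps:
H = 8
-H*x(r(2, 0)) = -8*1² = -8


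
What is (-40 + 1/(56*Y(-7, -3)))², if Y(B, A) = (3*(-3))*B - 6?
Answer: 16301927041/10188864 ≈ 1600.0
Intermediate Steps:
Y(B, A) = -6 - 9*B (Y(B, A) = -9*B - 6 = -6 - 9*B)
(-40 + 1/(56*Y(-7, -3)))² = (-40 + 1/(56*(-6 - 9*(-7))))² = (-40 + 1/(56*(-6 + 63)))² = (-40 + (1/56)/57)² = (-40 + (1/56)*(1/57))² = (-40 + 1/3192)² = (-127679/3192)² = 16301927041/10188864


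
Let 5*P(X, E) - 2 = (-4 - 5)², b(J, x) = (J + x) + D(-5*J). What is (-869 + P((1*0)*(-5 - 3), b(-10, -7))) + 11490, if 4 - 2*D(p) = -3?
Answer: 53188/5 ≈ 10638.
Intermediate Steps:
D(p) = 7/2 (D(p) = 2 - ½*(-3) = 2 + 3/2 = 7/2)
b(J, x) = 7/2 + J + x (b(J, x) = (J + x) + 7/2 = 7/2 + J + x)
P(X, E) = 83/5 (P(X, E) = ⅖ + (-4 - 5)²/5 = ⅖ + (⅕)*(-9)² = ⅖ + (⅕)*81 = ⅖ + 81/5 = 83/5)
(-869 + P((1*0)*(-5 - 3), b(-10, -7))) + 11490 = (-869 + 83/5) + 11490 = -4262/5 + 11490 = 53188/5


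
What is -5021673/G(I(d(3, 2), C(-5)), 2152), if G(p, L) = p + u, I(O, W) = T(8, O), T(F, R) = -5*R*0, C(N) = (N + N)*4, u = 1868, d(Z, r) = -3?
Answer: -5021673/1868 ≈ -2688.3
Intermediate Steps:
C(N) = 8*N (C(N) = (2*N)*4 = 8*N)
T(F, R) = 0
I(O, W) = 0
G(p, L) = 1868 + p (G(p, L) = p + 1868 = 1868 + p)
-5021673/G(I(d(3, 2), C(-5)), 2152) = -5021673/(1868 + 0) = -5021673/1868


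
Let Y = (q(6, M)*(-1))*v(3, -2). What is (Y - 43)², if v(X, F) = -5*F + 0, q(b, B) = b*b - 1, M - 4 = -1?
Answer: 154449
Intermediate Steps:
M = 3 (M = 4 - 1 = 3)
q(b, B) = -1 + b² (q(b, B) = b² - 1 = -1 + b²)
v(X, F) = -5*F
Y = -350 (Y = ((-1 + 6²)*(-1))*(-5*(-2)) = ((-1 + 36)*(-1))*10 = (35*(-1))*10 = -35*10 = -350)
(Y - 43)² = (-350 - 43)² = (-393)² = 154449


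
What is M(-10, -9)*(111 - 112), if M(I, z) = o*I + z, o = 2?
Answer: 29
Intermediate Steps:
M(I, z) = z + 2*I (M(I, z) = 2*I + z = z + 2*I)
M(-10, -9)*(111 - 112) = (-9 + 2*(-10))*(111 - 112) = (-9 - 20)*(-1) = -29*(-1) = 29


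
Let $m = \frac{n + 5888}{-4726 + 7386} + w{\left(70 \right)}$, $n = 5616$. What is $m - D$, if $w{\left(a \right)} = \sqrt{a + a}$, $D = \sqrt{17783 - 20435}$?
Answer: $\frac{2876}{665} + 2 \sqrt{35} - 2 i \sqrt{663} \approx 16.157 - 51.498 i$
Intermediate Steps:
$D = 2 i \sqrt{663}$ ($D = \sqrt{-2652} = 2 i \sqrt{663} \approx 51.498 i$)
$w{\left(a \right)} = \sqrt{2} \sqrt{a}$ ($w{\left(a \right)} = \sqrt{2 a} = \sqrt{2} \sqrt{a}$)
$m = \frac{2876}{665} + 2 \sqrt{35}$ ($m = \frac{5616 + 5888}{-4726 + 7386} + \sqrt{2} \sqrt{70} = \frac{11504}{2660} + 2 \sqrt{35} = 11504 \cdot \frac{1}{2660} + 2 \sqrt{35} = \frac{2876}{665} + 2 \sqrt{35} \approx 16.157$)
$m - D = \left(\frac{2876}{665} + 2 \sqrt{35}\right) - 2 i \sqrt{663} = \frac{2876}{665} + 2 \sqrt{35} - 2 i \sqrt{663}$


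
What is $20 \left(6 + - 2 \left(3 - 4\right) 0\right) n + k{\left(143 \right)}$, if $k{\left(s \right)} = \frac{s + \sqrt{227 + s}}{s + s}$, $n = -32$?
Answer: $- \frac{7679}{2} + \frac{\sqrt{370}}{286} \approx -3839.4$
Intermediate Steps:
$k{\left(s \right)} = \frac{s + \sqrt{227 + s}}{2 s}$
$20 \left(6 + - 2 \left(3 - 4\right) 0\right) n + k{\left(143 \right)} = 20 \left(6 + - 2 \left(3 - 4\right) 0\right) \left(-32\right) + \frac{143 + \sqrt{227 + 143}}{2 \cdot 143} = 20 \left(6 + \left(-2\right) \left(-1\right) 0\right) \left(-32\right) + \frac{1}{2} \cdot \frac{1}{143} \left(143 + \sqrt{370}\right) = 20 \left(6 + 2 \cdot 0\right) \left(-32\right) + \left(\frac{1}{2} + \frac{\sqrt{370}}{286}\right) = 20 \left(6 + 0\right) \left(-32\right) + \left(\frac{1}{2} + \frac{\sqrt{370}}{286}\right) = 20 \cdot 6 \left(-32\right) + \left(\frac{1}{2} + \frac{\sqrt{370}}{286}\right) = 120 \left(-32\right) + \left(\frac{1}{2} + \frac{\sqrt{370}}{286}\right) = -3840 + \left(\frac{1}{2} + \frac{\sqrt{370}}{286}\right) = - \frac{7679}{2} + \frac{\sqrt{370}}{286}$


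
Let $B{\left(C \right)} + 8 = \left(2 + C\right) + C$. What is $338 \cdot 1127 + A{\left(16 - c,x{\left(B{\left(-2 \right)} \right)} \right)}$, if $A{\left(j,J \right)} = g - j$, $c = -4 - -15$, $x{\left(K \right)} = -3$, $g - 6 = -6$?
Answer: $380921$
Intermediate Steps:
$g = 0$ ($g = 6 - 6 = 0$)
$B{\left(C \right)} = -6 + 2 C$ ($B{\left(C \right)} = -8 + \left(\left(2 + C\right) + C\right) = -8 + \left(2 + 2 C\right) = -6 + 2 C$)
$c = 11$ ($c = -4 + 15 = 11$)
$A{\left(j,J \right)} = - j$ ($A{\left(j,J \right)} = 0 - j = - j$)
$338 \cdot 1127 + A{\left(16 - c,x{\left(B{\left(-2 \right)} \right)} \right)} = 338 \cdot 1127 - \left(16 - 11\right) = 380926 - \left(16 - 11\right) = 380926 - 5 = 380921$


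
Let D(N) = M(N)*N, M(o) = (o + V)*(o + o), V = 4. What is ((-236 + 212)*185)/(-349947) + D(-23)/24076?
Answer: -88817143/108016974 ≈ -0.82225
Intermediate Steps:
M(o) = 2*o*(4 + o) (M(o) = (o + 4)*(o + o) = (4 + o)*(2*o) = 2*o*(4 + o))
D(N) = 2*N**2*(4 + N) (D(N) = (2*N*(4 + N))*N = 2*N**2*(4 + N))
((-236 + 212)*185)/(-349947) + D(-23)/24076 = ((-236 + 212)*185)/(-349947) + (2*(-23)**2*(4 - 23))/24076 = -24*185*(-1/349947) + (2*529*(-19))*(1/24076) = -4440*(-1/349947) - 20102*1/24076 = 1480/116649 - 10051/12038 = -88817143/108016974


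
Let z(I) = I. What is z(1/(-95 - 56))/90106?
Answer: -1/13606006 ≈ -7.3497e-8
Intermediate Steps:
z(1/(-95 - 56))/90106 = 1/(-95 - 56*90106) = (1/90106)/(-151) = -1/151*1/90106 = -1/13606006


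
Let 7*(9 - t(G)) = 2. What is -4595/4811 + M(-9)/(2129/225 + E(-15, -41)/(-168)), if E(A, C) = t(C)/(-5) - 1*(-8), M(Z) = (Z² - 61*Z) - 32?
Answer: 14701747895/235253089 ≈ 62.493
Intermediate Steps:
t(G) = 61/7 (t(G) = 9 - ⅐*2 = 9 - 2/7 = 61/7)
M(Z) = -32 + Z² - 61*Z
E(A, C) = 219/35 (E(A, C) = (61/7)/(-5) - 1*(-8) = (61/7)*(-⅕) + 8 = -61/35 + 8 = 219/35)
-4595/4811 + M(-9)/(2129/225 + E(-15, -41)/(-168)) = -4595/4811 + (-32 + (-9)² - 61*(-9))/(2129/225 + (219/35)/(-168)) = -4595*1/4811 + (-32 + 81 + 549)/(2129*(1/225) + (219/35)*(-1/168)) = -4595/4811 + 598/(2129/225 - 73/1960) = -4595/4811 + 598/(831283/88200) = -4595/4811 + 598*(88200/831283) = -4595/4811 + 52743600/831283 = 14701747895/235253089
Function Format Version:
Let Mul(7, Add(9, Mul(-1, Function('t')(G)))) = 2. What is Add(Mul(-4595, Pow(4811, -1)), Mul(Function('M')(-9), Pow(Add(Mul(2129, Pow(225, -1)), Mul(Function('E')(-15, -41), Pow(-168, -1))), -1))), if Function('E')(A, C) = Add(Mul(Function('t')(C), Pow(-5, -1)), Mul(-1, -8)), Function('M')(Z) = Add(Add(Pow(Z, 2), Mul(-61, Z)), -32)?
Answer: Rational(14701747895, 235253089) ≈ 62.493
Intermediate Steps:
Function('t')(G) = Rational(61, 7) (Function('t')(G) = Add(9, Mul(Rational(-1, 7), 2)) = Add(9, Rational(-2, 7)) = Rational(61, 7))
Function('M')(Z) = Add(-32, Pow(Z, 2), Mul(-61, Z))
Function('E')(A, C) = Rational(219, 35) (Function('E')(A, C) = Add(Mul(Rational(61, 7), Pow(-5, -1)), Mul(-1, -8)) = Add(Mul(Rational(61, 7), Rational(-1, 5)), 8) = Add(Rational(-61, 35), 8) = Rational(219, 35))
Add(Mul(-4595, Pow(4811, -1)), Mul(Function('M')(-9), Pow(Add(Mul(2129, Pow(225, -1)), Mul(Function('E')(-15, -41), Pow(-168, -1))), -1))) = Add(Mul(-4595, Pow(4811, -1)), Mul(Add(-32, Pow(-9, 2), Mul(-61, -9)), Pow(Add(Mul(2129, Pow(225, -1)), Mul(Rational(219, 35), Pow(-168, -1))), -1))) = Add(Mul(-4595, Rational(1, 4811)), Mul(Add(-32, 81, 549), Pow(Add(Mul(2129, Rational(1, 225)), Mul(Rational(219, 35), Rational(-1, 168))), -1))) = Add(Rational(-4595, 4811), Mul(598, Pow(Add(Rational(2129, 225), Rational(-73, 1960)), -1))) = Add(Rational(-4595, 4811), Mul(598, Pow(Rational(831283, 88200), -1))) = Add(Rational(-4595, 4811), Mul(598, Rational(88200, 831283))) = Add(Rational(-4595, 4811), Rational(52743600, 831283)) = Rational(14701747895, 235253089)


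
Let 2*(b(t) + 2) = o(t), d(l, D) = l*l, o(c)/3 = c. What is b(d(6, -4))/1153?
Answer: 52/1153 ≈ 0.045100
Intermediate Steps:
o(c) = 3*c
d(l, D) = l²
b(t) = -2 + 3*t/2 (b(t) = -2 + (3*t)/2 = -2 + 3*t/2)
b(d(6, -4))/1153 = (-2 + (3/2)*6²)/1153 = (-2 + (3/2)*36)*(1/1153) = (-2 + 54)*(1/1153) = 52*(1/1153) = 52/1153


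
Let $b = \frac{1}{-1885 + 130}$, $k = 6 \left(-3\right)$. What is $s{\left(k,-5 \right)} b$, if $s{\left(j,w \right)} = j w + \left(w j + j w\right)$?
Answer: $- \frac{2}{13} \approx -0.15385$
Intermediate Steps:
$k = -18$
$s{\left(j,w \right)} = 3 j w$ ($s{\left(j,w \right)} = j w + \left(j w + j w\right) = j w + 2 j w = 3 j w$)
$b = - \frac{1}{1755}$ ($b = \frac{1}{-1755} = - \frac{1}{1755} \approx -0.0005698$)
$s{\left(k,-5 \right)} b = 3 \left(-18\right) \left(-5\right) \left(- \frac{1}{1755}\right) = 270 \left(- \frac{1}{1755}\right) = - \frac{2}{13}$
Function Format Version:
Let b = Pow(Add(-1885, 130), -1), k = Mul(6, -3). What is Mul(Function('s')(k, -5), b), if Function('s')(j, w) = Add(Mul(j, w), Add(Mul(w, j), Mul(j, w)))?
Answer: Rational(-2, 13) ≈ -0.15385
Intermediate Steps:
k = -18
Function('s')(j, w) = Mul(3, j, w) (Function('s')(j, w) = Add(Mul(j, w), Add(Mul(j, w), Mul(j, w))) = Add(Mul(j, w), Mul(2, j, w)) = Mul(3, j, w))
b = Rational(-1, 1755) (b = Pow(-1755, -1) = Rational(-1, 1755) ≈ -0.00056980)
Mul(Function('s')(k, -5), b) = Mul(Mul(3, -18, -5), Rational(-1, 1755)) = Mul(270, Rational(-1, 1755)) = Rational(-2, 13)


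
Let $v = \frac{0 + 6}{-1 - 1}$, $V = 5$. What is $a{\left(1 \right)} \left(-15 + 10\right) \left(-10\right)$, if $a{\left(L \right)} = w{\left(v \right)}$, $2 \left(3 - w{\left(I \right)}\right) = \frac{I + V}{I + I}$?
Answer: $\frac{475}{3} \approx 158.33$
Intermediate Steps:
$v = -3$ ($v = \frac{6}{-2} = 6 \left(- \frac{1}{2}\right) = -3$)
$w{\left(I \right)} = 3 - \frac{5 + I}{4 I}$ ($w{\left(I \right)} = 3 - \frac{\left(I + 5\right) \frac{1}{I + I}}{2} = 3 - \frac{\left(5 + I\right) \frac{1}{2 I}}{2} = 3 - \frac{\frac{1}{2} \frac{1}{I} \left(5 + I\right)}{2} = 3 - \frac{5 + I}{4 I}$)
$a{\left(L \right)} = \frac{19}{6}$ ($a{\left(L \right)} = \frac{-5 + 11 \left(-3\right)}{4 \left(-3\right)} = \frac{1}{4} \left(- \frac{1}{3}\right) \left(-5 - 33\right) = \frac{1}{4} \left(- \frac{1}{3}\right) \left(-38\right) = \frac{19}{6}$)
$a{\left(1 \right)} \left(-15 + 10\right) \left(-10\right) = \frac{19 \left(-15 + 10\right)}{6} \left(-10\right) = \frac{19}{6} \left(-5\right) \left(-10\right) = \left(- \frac{95}{6}\right) \left(-10\right) = \frac{475}{3}$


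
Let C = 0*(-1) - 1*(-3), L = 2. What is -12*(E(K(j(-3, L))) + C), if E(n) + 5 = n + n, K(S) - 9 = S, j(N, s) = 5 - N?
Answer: -384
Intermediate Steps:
K(S) = 9 + S
E(n) = -5 + 2*n (E(n) = -5 + (n + n) = -5 + 2*n)
C = 3 (C = 0 + 3 = 3)
-12*(E(K(j(-3, L))) + C) = -12*((-5 + 2*(9 + (5 - 1*(-3)))) + 3) = -12*((-5 + 2*(9 + (5 + 3))) + 3) = -12*((-5 + 2*(9 + 8)) + 3) = -12*((-5 + 2*17) + 3) = -12*((-5 + 34) + 3) = -12*(29 + 3) = -12*32 = -384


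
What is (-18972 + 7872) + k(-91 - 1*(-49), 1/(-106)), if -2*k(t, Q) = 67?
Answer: -22267/2 ≈ -11134.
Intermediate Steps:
k(t, Q) = -67/2 (k(t, Q) = -½*67 = -67/2)
(-18972 + 7872) + k(-91 - 1*(-49), 1/(-106)) = (-18972 + 7872) - 67/2 = -11100 - 67/2 = -22267/2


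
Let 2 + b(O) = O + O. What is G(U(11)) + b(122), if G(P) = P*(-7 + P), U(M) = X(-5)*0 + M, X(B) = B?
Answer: 286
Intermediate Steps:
U(M) = M (U(M) = -5*0 + M = 0 + M = M)
b(O) = -2 + 2*O (b(O) = -2 + (O + O) = -2 + 2*O)
G(U(11)) + b(122) = 11*(-7 + 11) + (-2 + 2*122) = 11*4 + (-2 + 244) = 44 + 242 = 286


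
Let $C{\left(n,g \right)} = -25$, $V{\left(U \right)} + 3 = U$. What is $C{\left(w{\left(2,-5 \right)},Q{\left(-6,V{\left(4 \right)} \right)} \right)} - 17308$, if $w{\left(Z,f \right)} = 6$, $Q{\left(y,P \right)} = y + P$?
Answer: $-17333$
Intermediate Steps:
$V{\left(U \right)} = -3 + U$
$Q{\left(y,P \right)} = P + y$
$C{\left(w{\left(2,-5 \right)},Q{\left(-6,V{\left(4 \right)} \right)} \right)} - 17308 = -25 - 17308 = -17333$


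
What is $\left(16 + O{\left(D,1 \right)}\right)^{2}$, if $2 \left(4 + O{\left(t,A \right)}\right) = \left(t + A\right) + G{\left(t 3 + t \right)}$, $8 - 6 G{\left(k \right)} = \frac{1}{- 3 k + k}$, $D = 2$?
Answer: $\frac{822649}{4096} \approx 200.84$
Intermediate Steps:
$G{\left(k \right)} = \frac{4}{3} + \frac{1}{12 k}$ ($G{\left(k \right)} = \frac{4}{3} - \frac{1}{6 \left(- 3 k + k\right)} = \frac{4}{3} - \frac{1}{6 \left(- 2 k\right)} = \frac{4}{3} - \frac{\left(- \frac{1}{2}\right) \frac{1}{k}}{6} = \frac{4}{3} + \frac{1}{12 k}$)
$O{\left(t,A \right)} = -4 + \frac{A}{2} + \frac{t}{2} + \frac{1 + 64 t}{96 t}$ ($O{\left(t,A \right)} = -4 + \frac{\left(t + A\right) + \frac{1 + 16 \left(t 3 + t\right)}{12 \left(t 3 + t\right)}}{2} = -4 + \frac{\left(A + t\right) + \frac{1 + 16 \left(3 t + t\right)}{12 \left(3 t + t\right)}}{2} = -4 + \frac{\left(A + t\right) + \frac{1 + 16 \cdot 4 t}{12 \cdot 4 t}}{2} = -4 + \frac{\left(A + t\right) + \frac{\frac{1}{4 t} \left(1 + 64 t\right)}{12}}{2} = -4 + \frac{\left(A + t\right) + \frac{1 + 64 t}{48 t}}{2} = -4 + \frac{A + t + \frac{1 + 64 t}{48 t}}{2} = -4 + \left(\frac{A}{2} + \frac{t}{2} + \frac{1 + 64 t}{96 t}\right) = -4 + \frac{A}{2} + \frac{t}{2} + \frac{1 + 64 t}{96 t}$)
$\left(16 + O{\left(D,1 \right)}\right)^{2} = \left(16 + \left(- \frac{10}{3} + \frac{1}{2} \cdot 1 + \frac{1}{2} \cdot 2 + \frac{1}{96 \cdot 2}\right)\right)^{2} = \left(16 + \left(- \frac{10}{3} + \frac{1}{2} + 1 + \frac{1}{96} \cdot \frac{1}{2}\right)\right)^{2} = \left(16 + \left(- \frac{10}{3} + \frac{1}{2} + 1 + \frac{1}{192}\right)\right)^{2} = \left(16 - \frac{117}{64}\right)^{2} = \left(\frac{907}{64}\right)^{2} = \frac{822649}{4096}$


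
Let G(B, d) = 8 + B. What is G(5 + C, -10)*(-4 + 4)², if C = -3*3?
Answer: 0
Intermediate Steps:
C = -9
G(5 + C, -10)*(-4 + 4)² = (8 + (5 - 9))*(-4 + 4)² = (8 - 4)*0² = 4*0 = 0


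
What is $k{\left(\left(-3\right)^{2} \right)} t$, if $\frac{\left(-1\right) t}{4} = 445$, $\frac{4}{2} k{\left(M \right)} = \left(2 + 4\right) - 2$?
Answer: $-3560$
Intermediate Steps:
$k{\left(M \right)} = 2$ ($k{\left(M \right)} = \frac{\left(2 + 4\right) - 2}{2} = \frac{6 - 2}{2} = \frac{1}{2} \cdot 4 = 2$)
$t = -1780$ ($t = \left(-4\right) 445 = -1780$)
$k{\left(\left(-3\right)^{2} \right)} t = 2 \left(-1780\right) = -3560$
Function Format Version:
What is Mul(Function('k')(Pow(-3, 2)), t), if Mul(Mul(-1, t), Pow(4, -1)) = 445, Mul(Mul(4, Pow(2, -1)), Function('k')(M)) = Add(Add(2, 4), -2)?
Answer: -3560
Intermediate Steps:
Function('k')(M) = 2 (Function('k')(M) = Mul(Rational(1, 2), Add(Add(2, 4), -2)) = Mul(Rational(1, 2), Add(6, -2)) = Mul(Rational(1, 2), 4) = 2)
t = -1780 (t = Mul(-4, 445) = -1780)
Mul(Function('k')(Pow(-3, 2)), t) = Mul(2, -1780) = -3560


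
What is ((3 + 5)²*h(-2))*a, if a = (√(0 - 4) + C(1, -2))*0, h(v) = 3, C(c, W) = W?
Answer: 0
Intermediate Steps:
a = 0 (a = (√(0 - 4) - 2)*0 = (√(-4) - 2)*0 = (2*I - 2)*0 = (-2 + 2*I)*0 = 0)
((3 + 5)²*h(-2))*a = ((3 + 5)²*3)*0 = (8²*3)*0 = (64*3)*0 = 192*0 = 0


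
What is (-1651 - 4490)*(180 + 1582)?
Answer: -10820442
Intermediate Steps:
(-1651 - 4490)*(180 + 1582) = -6141*1762 = -10820442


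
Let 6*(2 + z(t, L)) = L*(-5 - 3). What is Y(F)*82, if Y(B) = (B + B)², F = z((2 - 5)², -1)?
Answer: 1312/9 ≈ 145.78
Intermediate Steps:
z(t, L) = -2 - 4*L/3 (z(t, L) = -2 + (L*(-5 - 3))/6 = -2 + (L*(-8))/6 = -2 + (-8*L)/6 = -2 - 4*L/3)
F = -⅔ (F = -2 - 4/3*(-1) = -2 + 4/3 = -⅔ ≈ -0.66667)
Y(B) = 4*B² (Y(B) = (2*B)² = 4*B²)
Y(F)*82 = (4*(-⅔)²)*82 = (4*(4/9))*82 = (16/9)*82 = 1312/9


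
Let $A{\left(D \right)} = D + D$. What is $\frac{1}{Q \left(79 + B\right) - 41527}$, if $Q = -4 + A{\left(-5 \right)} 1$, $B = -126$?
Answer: $- \frac{1}{40869} \approx -2.4468 \cdot 10^{-5}$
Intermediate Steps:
$A{\left(D \right)} = 2 D$
$Q = -14$ ($Q = -4 + 2 \left(-5\right) 1 = -4 - 10 = -14$)
$\frac{1}{Q \left(79 + B\right) - 41527} = \frac{1}{- 14 \left(79 - 126\right) - 41527} = \frac{1}{\left(-14\right) \left(-47\right) - 41527} = \frac{1}{658 - 41527} = \frac{1}{-40869} = - \frac{1}{40869}$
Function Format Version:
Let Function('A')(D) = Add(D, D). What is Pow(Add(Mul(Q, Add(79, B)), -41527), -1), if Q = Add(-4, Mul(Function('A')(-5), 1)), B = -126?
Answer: Rational(-1, 40869) ≈ -2.4468e-5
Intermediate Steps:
Function('A')(D) = Mul(2, D)
Q = -14 (Q = Add(-4, Mul(Mul(2, -5), 1)) = Add(-4, Mul(-10, 1)) = Add(-4, -10) = -14)
Pow(Add(Mul(Q, Add(79, B)), -41527), -1) = Pow(Add(Mul(-14, Add(79, -126)), -41527), -1) = Pow(Add(Mul(-14, -47), -41527), -1) = Pow(Add(658, -41527), -1) = Pow(-40869, -1) = Rational(-1, 40869)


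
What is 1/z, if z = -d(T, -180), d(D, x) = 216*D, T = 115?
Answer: -1/24840 ≈ -4.0258e-5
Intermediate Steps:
z = -24840 (z = -216*115 = -1*24840 = -24840)
1/z = 1/(-24840) = -1/24840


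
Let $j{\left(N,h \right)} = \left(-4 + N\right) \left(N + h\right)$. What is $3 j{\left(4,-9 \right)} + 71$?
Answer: $71$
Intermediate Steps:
$3 j{\left(4,-9 \right)} + 71 = 3 \left(4^{2} - 16 - -36 + 4 \left(-9\right)\right) + 71 = 3 \left(16 - 16 + 36 - 36\right) + 71 = 3 \cdot 0 + 71 = 0 + 71 = 71$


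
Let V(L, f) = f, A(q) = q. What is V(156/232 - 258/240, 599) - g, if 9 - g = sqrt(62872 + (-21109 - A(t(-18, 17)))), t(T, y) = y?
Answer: 590 + sqrt(41746) ≈ 794.32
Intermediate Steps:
g = 9 - sqrt(41746) (g = 9 - sqrt(62872 + (-21109 - 1*17)) = 9 - sqrt(62872 + (-21109 - 17)) = 9 - sqrt(62872 - 21126) = 9 - sqrt(41746) ≈ -195.32)
V(156/232 - 258/240, 599) - g = 599 - (9 - sqrt(41746)) = 599 + (-9 + sqrt(41746)) = 590 + sqrt(41746)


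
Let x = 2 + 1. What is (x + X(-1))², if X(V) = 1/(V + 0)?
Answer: 4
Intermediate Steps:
X(V) = 1/V
x = 3
(x + X(-1))² = (3 + 1/(-1))² = (3 - 1)² = 2² = 4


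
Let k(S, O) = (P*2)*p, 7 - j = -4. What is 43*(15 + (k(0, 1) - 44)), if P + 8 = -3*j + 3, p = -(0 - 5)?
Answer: -17587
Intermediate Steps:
j = 11 (j = 7 - 1*(-4) = 7 + 4 = 11)
p = 5 (p = -1*(-5) = 5)
P = -38 (P = -8 + (-3*11 + 3) = -8 + (-33 + 3) = -8 - 30 = -38)
k(S, O) = -380 (k(S, O) = -38*2*5 = -76*5 = -380)
43*(15 + (k(0, 1) - 44)) = 43*(15 + (-380 - 44)) = 43*(15 - 424) = 43*(-409) = -17587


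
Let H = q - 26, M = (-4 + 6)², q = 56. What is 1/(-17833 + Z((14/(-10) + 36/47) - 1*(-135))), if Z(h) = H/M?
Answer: -2/35651 ≈ -5.6099e-5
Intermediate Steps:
M = 4 (M = 2² = 4)
H = 30 (H = 56 - 26 = 30)
Z(h) = 15/2 (Z(h) = 30/4 = 30*(¼) = 15/2)
1/(-17833 + Z((14/(-10) + 36/47) - 1*(-135))) = 1/(-17833 + 15/2) = 1/(-35651/2) = -2/35651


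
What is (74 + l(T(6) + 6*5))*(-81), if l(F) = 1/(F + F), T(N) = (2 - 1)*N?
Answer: -47961/8 ≈ -5995.1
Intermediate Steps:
T(N) = N (T(N) = 1*N = N)
l(F) = 1/(2*F)
(74 + l(T(6) + 6*5))*(-81) = (74 + 1/(2*(6 + 6*5)))*(-81) = (74 + 1/(2*(6 + 30)))*(-81) = (74 + (½)/36)*(-81) = (74 + (½)*(1/36))*(-81) = (74 + 1/72)*(-81) = (5329/72)*(-81) = -47961/8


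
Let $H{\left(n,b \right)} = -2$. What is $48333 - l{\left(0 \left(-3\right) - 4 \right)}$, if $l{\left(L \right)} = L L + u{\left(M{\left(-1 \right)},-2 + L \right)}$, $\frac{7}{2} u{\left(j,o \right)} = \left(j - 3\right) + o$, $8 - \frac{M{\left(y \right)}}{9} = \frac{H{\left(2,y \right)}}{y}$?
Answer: $\frac{338129}{7} \approx 48304.0$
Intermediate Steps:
$M{\left(y \right)} = 72 + \frac{18}{y}$ ($M{\left(y \right)} = 72 - 9 \left(- \frac{2}{y}\right) = 72 + \frac{18}{y}$)
$u{\left(j,o \right)} = - \frac{6}{7} + \frac{2 j}{7} + \frac{2 o}{7}$ ($u{\left(j,o \right)} = \frac{2 \left(\left(j - 3\right) + o\right)}{7} = \frac{2 \left(\left(-3 + j\right) + o\right)}{7} = \frac{2 \left(-3 + j + o\right)}{7} = - \frac{6}{7} + \frac{2 j}{7} + \frac{2 o}{7}$)
$l{\left(L \right)} = 14 + L^{2} + \frac{2 L}{7}$ ($l{\left(L \right)} = L L + \left(- \frac{6}{7} + \frac{2 \left(72 + \frac{18}{-1}\right)}{7} + \frac{2 \left(-2 + L\right)}{7}\right) = L^{2} + \left(- \frac{6}{7} + \frac{2 \left(72 + 18 \left(-1\right)\right)}{7} + \left(- \frac{4}{7} + \frac{2 L}{7}\right)\right) = L^{2} + \left(- \frac{6}{7} + \frac{2 \left(72 - 18\right)}{7} + \left(- \frac{4}{7} + \frac{2 L}{7}\right)\right) = L^{2} + \left(- \frac{6}{7} + \frac{2}{7} \cdot 54 + \left(- \frac{4}{7} + \frac{2 L}{7}\right)\right) = L^{2} + \left(- \frac{6}{7} + \frac{108}{7} + \left(- \frac{4}{7} + \frac{2 L}{7}\right)\right) = L^{2} + \left(14 + \frac{2 L}{7}\right) = 14 + L^{2} + \frac{2 L}{7}$)
$48333 - l{\left(0 \left(-3\right) - 4 \right)} = 48333 - \left(14 + \left(0 \left(-3\right) - 4\right)^{2} + \frac{2 \left(0 \left(-3\right) - 4\right)}{7}\right) = 48333 - \left(14 + \left(0 - 4\right)^{2} + \frac{2 \left(0 - 4\right)}{7}\right) = 48333 - \left(14 + \left(-4\right)^{2} + \frac{2}{7} \left(-4\right)\right) = 48333 - \left(14 + 16 - \frac{8}{7}\right) = 48333 - \frac{202}{7} = \frac{338129}{7}$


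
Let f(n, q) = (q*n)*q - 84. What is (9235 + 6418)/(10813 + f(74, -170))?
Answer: 15653/2149329 ≈ 0.0072827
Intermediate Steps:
f(n, q) = -84 + n*q² (f(n, q) = (n*q)*q - 84 = n*q² - 84 = -84 + n*q²)
(9235 + 6418)/(10813 + f(74, -170)) = (9235 + 6418)/(10813 + (-84 + 74*(-170)²)) = 15653/(10813 + (-84 + 74*28900)) = 15653/(10813 + (-84 + 2138600)) = 15653/(10813 + 2138516) = 15653/2149329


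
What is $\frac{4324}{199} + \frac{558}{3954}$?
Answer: $\frac{2868023}{131141} \approx 21.87$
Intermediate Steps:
$\frac{4324}{199} + \frac{558}{3954} = 4324 \cdot \frac{1}{199} + 558 \cdot \frac{1}{3954} = \frac{4324}{199} + \frac{93}{659} = \frac{2868023}{131141}$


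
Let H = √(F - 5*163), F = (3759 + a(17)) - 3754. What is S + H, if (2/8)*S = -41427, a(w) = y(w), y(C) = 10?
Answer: -165708 + 20*I*√2 ≈ -1.6571e+5 + 28.284*I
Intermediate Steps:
a(w) = 10
S = -165708 (S = 4*(-41427) = -165708)
F = 15 (F = (3759 + 10) - 3754 = 3769 - 3754 = 15)
H = 20*I*√2 (H = √(15 - 5*163) = √(15 - 815) = √(-800) = 20*I*√2 ≈ 28.284*I)
S + H = -165708 + 20*I*√2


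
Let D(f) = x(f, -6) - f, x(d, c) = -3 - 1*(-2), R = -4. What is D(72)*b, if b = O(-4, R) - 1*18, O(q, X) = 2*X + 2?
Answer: 1752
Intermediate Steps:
x(d, c) = -1 (x(d, c) = -3 + 2 = -1)
O(q, X) = 2 + 2*X
D(f) = -1 - f
b = -24 (b = (2 + 2*(-4)) - 1*18 = (2 - 8) - 18 = -6 - 18 = -24)
D(72)*b = (-1 - 1*72)*(-24) = (-1 - 72)*(-24) = -73*(-24) = 1752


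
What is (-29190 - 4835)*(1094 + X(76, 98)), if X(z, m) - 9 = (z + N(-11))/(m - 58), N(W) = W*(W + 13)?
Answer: -150302035/4 ≈ -3.7575e+7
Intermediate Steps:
N(W) = W*(13 + W)
X(z, m) = 9 + (-22 + z)/(-58 + m) (X(z, m) = 9 + (z - 11*(13 - 11))/(m - 58) = 9 + (z - 11*2)/(-58 + m) = 9 + (z - 22)/(-58 + m) = 9 + (-22 + z)/(-58 + m))
(-29190 - 4835)*(1094 + X(76, 98)) = (-29190 - 4835)*(1094 + (-544 + 76 + 9*98)/(-58 + 98)) = -34025*(1094 + (-544 + 76 + 882)/40) = -34025*(1094 + (1/40)*414) = -34025*(1094 + 207/20) = -34025*22087/20 = -150302035/4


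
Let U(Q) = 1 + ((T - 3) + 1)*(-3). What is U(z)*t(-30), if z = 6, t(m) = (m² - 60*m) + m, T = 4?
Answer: -13350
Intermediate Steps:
t(m) = m² - 59*m
U(Q) = -5 (U(Q) = 1 + ((4 - 3) + 1)*(-3) = 1 + (1 + 1)*(-3) = 1 + 2*(-3) = 1 - 6 = -5)
U(z)*t(-30) = -(-150)*(-59 - 30) = -(-150)*(-89) = -5*2670 = -13350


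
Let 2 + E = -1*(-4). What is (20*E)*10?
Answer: 400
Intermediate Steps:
E = 2 (E = -2 - 1*(-4) = -2 + 4 = 2)
(20*E)*10 = (20*2)*10 = 40*10 = 400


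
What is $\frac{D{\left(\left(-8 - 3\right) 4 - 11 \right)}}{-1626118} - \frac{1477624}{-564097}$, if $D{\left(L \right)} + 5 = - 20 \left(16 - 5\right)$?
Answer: $\frac{2402917905457}{917288285446} \approx 2.6196$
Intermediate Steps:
$D{\left(L \right)} = -225$ ($D{\left(L \right)} = -5 - 20 \left(16 - 5\right) = -5 - 220 = -225$)
$\frac{D{\left(\left(-8 - 3\right) 4 - 11 \right)}}{-1626118} - \frac{1477624}{-564097} = - \frac{225}{-1626118} - \frac{1477624}{-564097} = \left(-225\right) \left(- \frac{1}{1626118}\right) - - \frac{1477624}{564097} = \frac{225}{1626118} + \frac{1477624}{564097} = \frac{2402917905457}{917288285446}$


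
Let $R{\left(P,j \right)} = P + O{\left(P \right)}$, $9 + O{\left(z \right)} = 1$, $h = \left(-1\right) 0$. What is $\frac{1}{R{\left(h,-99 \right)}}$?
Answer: $- \frac{1}{8} \approx -0.125$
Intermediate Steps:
$h = 0$
$O{\left(z \right)} = -8$ ($O{\left(z \right)} = -9 + 1 = -8$)
$R{\left(P,j \right)} = -8 + P$ ($R{\left(P,j \right)} = P - 8 = -8 + P$)
$\frac{1}{R{\left(h,-99 \right)}} = \frac{1}{-8 + 0} = \frac{1}{-8} = - \frac{1}{8}$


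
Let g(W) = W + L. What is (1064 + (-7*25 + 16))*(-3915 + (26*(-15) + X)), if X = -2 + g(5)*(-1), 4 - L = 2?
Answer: -3904170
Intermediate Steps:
L = 2 (L = 4 - 1*2 = 4 - 2 = 2)
g(W) = 2 + W (g(W) = W + 2 = 2 + W)
X = -9 (X = -2 + (2 + 5)*(-1) = -2 + 7*(-1) = -2 - 7 = -9)
(1064 + (-7*25 + 16))*(-3915 + (26*(-15) + X)) = (1064 + (-7*25 + 16))*(-3915 + (26*(-15) - 9)) = (1064 + (-175 + 16))*(-3915 + (-390 - 9)) = (1064 - 159)*(-3915 - 399) = 905*(-4314) = -3904170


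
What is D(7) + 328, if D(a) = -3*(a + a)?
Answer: 286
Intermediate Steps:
D(a) = -6*a
D(7) + 328 = -6*7 + 328 = -42 + 328 = 286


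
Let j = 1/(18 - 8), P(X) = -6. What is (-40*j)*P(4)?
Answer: 24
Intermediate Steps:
j = 1/10 ≈ 0.10000
(-40*j)*P(4) = -40*1/10*(-6) = -4*(-6) = 24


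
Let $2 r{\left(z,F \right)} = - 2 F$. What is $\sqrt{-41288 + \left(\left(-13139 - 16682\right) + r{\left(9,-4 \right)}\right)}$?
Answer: $i \sqrt{71105} \approx 266.66 i$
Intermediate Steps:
$r{\left(z,F \right)} = - F$ ($r{\left(z,F \right)} = \frac{\left(-2\right) F}{2} = - F$)
$\sqrt{-41288 + \left(\left(-13139 - 16682\right) + r{\left(9,-4 \right)}\right)} = \sqrt{-41288 - 29817} = \sqrt{-71105} = i \sqrt{71105}$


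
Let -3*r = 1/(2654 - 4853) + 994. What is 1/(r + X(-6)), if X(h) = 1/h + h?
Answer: -13194/4452973 ≈ -0.0029630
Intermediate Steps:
X(h) = h + 1/h
r = -2185805/6597 (r = -(1/(2654 - 4853) + 994)/3 = -(1/(-2199) + 994)/3 = -(-1/2199 + 994)/3 = -⅓*2185805/2199 = -2185805/6597 ≈ -331.33)
1/(r + X(-6)) = 1/(-2185805/6597 + (-6 + 1/(-6))) = 1/(-2185805/6597 + (-6 - ⅙)) = 1/(-2185805/6597 - 37/6) = 1/(-4452973/13194) = -13194/4452973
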